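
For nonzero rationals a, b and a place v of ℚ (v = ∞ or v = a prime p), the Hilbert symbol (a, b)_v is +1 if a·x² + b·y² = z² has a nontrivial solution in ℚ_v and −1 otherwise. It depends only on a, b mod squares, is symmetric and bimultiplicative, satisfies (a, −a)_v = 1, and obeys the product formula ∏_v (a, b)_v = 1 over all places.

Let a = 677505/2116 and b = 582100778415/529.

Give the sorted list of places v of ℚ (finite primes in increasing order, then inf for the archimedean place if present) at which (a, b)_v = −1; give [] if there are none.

Mod squares: a ≡ 705, b ≡ 605724015. Check v ∈ {∞, 2, 3, 5, 13, 23, 29, 31, 43, 47, 53}.
v=29: a=29^0·(≡22), b=29^1·(≡18) mod 29; (22|29)=+1, (18|29)=-1; (−1)^{0·1·14}·(+1)^1·(-1)^0 = +1.
v=31: a=31^2·(≡30), b=31^2·(≡21) mod 31; (30|31)=-1, (21|31)=-1; (−1)^{2·2·15}·(-1)^2·(-1)^2 = +1.
v=13: a=13^0·(≡1), b=13^1·(≡9) mod 13; (1|13)=+1, (9|13)=+1; (−1)^{0·1·6}·(+1)^1·(+1)^0 = +1.
v=53: a=53^0·(≡25), b=53^1·(≡42) mod 53; (25|53)=+1, (42|53)=+1; (−1)^{0·1·26}·(+1)^1·(+1)^0 = +1.
v=47: a=47^1·(≡33), b=47^1·(≡28) mod 47; (33|47)=-1, (28|47)=+1; (−1)^{1·1·23}·(-1)^1·(+1)^1 = +1.
v=43: a=43^0·(≡14), b=43^1·(≡33) mod 43; (14|43)=+1, (33|43)=-1; (−1)^{0·1·21}·(+1)^1·(-1)^0 = +1.
v=5: a=5^1·(≡1), b=5^1·(≡2) mod 5; (1|5)=+1, (2|5)=-1; (−1)^{1·1·2}·(+1)^1·(-1)^1 = -1.
v=∞: 705 > 0 and 605724015 > 0  ⇒  (a,b)_∞ = +1.
v=3: a=3^1·(≡1), b=3^1·(≡1) mod 3; (1|3)=+1, (1|3)=+1; (−1)^{1·1·1}·(+1)^1·(+1)^1 = -1.
v=2: v_2(a)=-2, v_2(b)=0; units ≡ 1, 7 (mod 8); ε·ε+αω+βω = 0·1+-2·0+0·0 ≡ 0  ⇒  (a,b)_2 = +1.
v=23: a=23^-2·(≡10), b=23^-2·(≡7) mod 23; (10|23)=-1, (7|23)=-1; (−1)^{-2·-2·11}·(-1)^-2·(-1)^-2 = +1.
Ram(705, 605724015) = {3, 5}; no ℚ_3-point on the conic.

[3, 5]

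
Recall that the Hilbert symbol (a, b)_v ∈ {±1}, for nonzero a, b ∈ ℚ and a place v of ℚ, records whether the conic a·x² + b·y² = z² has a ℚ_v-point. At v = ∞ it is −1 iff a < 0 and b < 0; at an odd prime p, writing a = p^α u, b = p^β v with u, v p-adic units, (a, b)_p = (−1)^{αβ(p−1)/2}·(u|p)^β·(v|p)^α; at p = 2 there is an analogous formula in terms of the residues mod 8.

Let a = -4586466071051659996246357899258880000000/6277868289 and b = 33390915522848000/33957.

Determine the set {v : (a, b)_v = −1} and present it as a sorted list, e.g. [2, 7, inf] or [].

[5, 17, 41, 43]

Mod squares: a ≡ -11395, b ≡ 14065839865. Check v ∈ {∞, 2, 3, 5, 7, 11, 13, 17, 19, 23, 41, 43, 53}.
v=53: a=53^3·(≡32), b=53^1·(≡12) mod 53; (32|53)=-1, (12|53)=-1; (−1)^{3·1·26}·(-1)^1·(-1)^3 = +1.
v=7: a=7^-8·(≡4), b=7^-3·(≡5) mod 7; (4|7)=+1, (5|7)=-1; (−1)^{-8·-3·3}·(+1)^-3·(-1)^-8 = +1.
v=19: a=19^2·(≡11), b=19^0·(≡1) mod 19; (11|19)=+1, (1|19)=+1; (−1)^{2·0·9}·(+1)^0·(+1)^2 = +1.
v=23: a=23^2·(≡18), b=23^1·(≡12) mod 23; (18|23)=+1, (12|23)=+1; (−1)^{2·1·11}·(+1)^1·(+1)^2 = +1.
v=∞: -11395 < 0 and 14065839865 > 0  ⇒  (a,b)_∞ = +1.
v=5: a=5^7·(≡4), b=5^3·(≡2) mod 5; (4|5)=+1, (2|5)=-1; (−1)^{7·3·2}·(+1)^3·(-1)^7 = -1.
v=3: a=3^-2·(≡2), b=3^-2·(≡1) mod 3; (2|3)=-1, (1|3)=+1; (−1)^{-2·-2·1}·(-1)^-2·(+1)^-2 = +1.
v=41: a=41^2·(≡27), b=41^1·(≡32) mod 41; (27|41)=-1, (32|41)=+1; (−1)^{2·1·20}·(-1)^1·(+1)^2 = -1.
v=43: a=43^3·(≡23), b=43^1·(≡23) mod 43; (23|43)=+1, (23|43)=+1; (−1)^{3·1·21}·(+1)^1·(+1)^3 = -1.
v=2: v_2(a)=16, v_2(b)=8; units ≡ 5, 1 (mod 8); ε·ε+αω+βω = 0·0+16·0+8·1 ≡ 0  ⇒  (a,b)_2 = +1.
v=13: a=13^8·(≡6), b=13^4·(≡4) mod 13; (6|13)=-1, (4|13)=+1; (−1)^{8·4·6}·(-1)^4·(+1)^8 = +1.
v=17: a=17^2·(≡10), b=17^1·(≡6) mod 17; (10|17)=-1, (6|17)=-1; (−1)^{2·1·8}·(-1)^1·(-1)^2 = -1.
v=11: a=11^-2·(≡3), b=11^-1·(≡1) mod 11; (3|11)=+1, (1|11)=+1; (−1)^{-2·-1·5}·(+1)^-1·(+1)^-2 = +1.
|Ram(-11395, 14065839865)| = 4, even; anisotropic at {5, 17, 41, 43}.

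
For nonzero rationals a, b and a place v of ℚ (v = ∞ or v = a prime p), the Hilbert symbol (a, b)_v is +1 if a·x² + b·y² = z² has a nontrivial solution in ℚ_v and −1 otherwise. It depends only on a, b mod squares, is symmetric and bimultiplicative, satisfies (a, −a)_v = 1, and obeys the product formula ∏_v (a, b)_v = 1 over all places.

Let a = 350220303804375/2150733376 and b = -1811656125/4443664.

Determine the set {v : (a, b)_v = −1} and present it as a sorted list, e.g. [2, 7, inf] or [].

[2, 5]

(a, b) ≡ (23, -5) mod (ℚ^×)²; places V = {2, 3, 5, 11, 17, 23, 31, 41, 47, ∞}.
(a,b)_2: α=-6, β=-4; u≡7, v≡3 (mod 8); ε(u)ε(v)=1·1, αω(v)=-6·1, βω(u)=-4·0; sum ≡ 1  ⇒  -1.
(a,b)_31: α=-2, u≡13; β=-2, v≡30 (mod 31); (13|31)=-1, (30|31)=-1; sign (−1)^0·-1^-2·-1^-2 = +1.
(a,b)_∞: sgn(23)=+, sgn(-5)=−, so +1.
(a,b)_5: α=4, u≡2; β=3, v≡4 (mod 5); (2|5)=-1, (4|5)=+1; sign (−1)^0·-1^3·+1^4 = -1.
(a,b)_47: α=2, u≡30; β=2, v≡36 (mod 47); (30|47)=-1, (36|47)=+1; sign (−1)^0·-1^2·+1^2 = +1.
(a,b)_41: α=2, u≡36; β=0, v≡5 (mod 41); (36|41)=+1, (5|41)=+1; sign (−1)^0·+1^0·+1^2 = +1.
(a,b)_11: α=-2, u≡9; β=0, v≡8 (mod 11); (9|11)=+1, (8|11)=-1; sign (−1)^0·+1^0·-1^-2 = +1.
(a,b)_23: α=1, u≡18; β=0, v≡12 (mod 23); (18|23)=+1, (12|23)=+1; sign (−1)^0·+1^0·+1^1 = +1.
(a,b)_3: α=8, u≡2; β=8, v≡1 (mod 3); (2|3)=-1, (1|3)=+1; sign (−1)^0·-1^8·+1^8 = +1.
(a,b)_17: α=-2, u≡5; β=-2, v≡12 (mod 17); (5|17)=-1, (12|17)=-1; sign (−1)^0·-1^-2·-1^-2 = +1.
Ram(23, -5) = {2, 5}; no ℚ_2-point on the conic.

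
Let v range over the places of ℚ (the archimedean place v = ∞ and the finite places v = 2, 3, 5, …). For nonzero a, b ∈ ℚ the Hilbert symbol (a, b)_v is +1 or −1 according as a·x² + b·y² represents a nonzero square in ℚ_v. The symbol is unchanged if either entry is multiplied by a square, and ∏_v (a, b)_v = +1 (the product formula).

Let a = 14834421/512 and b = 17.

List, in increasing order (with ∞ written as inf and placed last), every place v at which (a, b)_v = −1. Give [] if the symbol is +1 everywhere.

(a, b) ≡ (4522, 17) mod (ℚ^×)²; places V = {2, 3, 7, 17, 19, ∞}.
(a,b)_17: α=1, u≡10; β=1, v≡1 (mod 17); (10|17)=-1, (1|17)=+1; sign (−1)^0·-1^1·+1^1 = -1.
(a,b)_∞: sgn(4522)=+, sgn(17)=+, so +1.
(a,b)_7: α=1, u≡2; β=0, v≡3 (mod 7); (2|7)=+1, (3|7)=-1; sign (−1)^0·+1^0·-1^1 = -1.
(a,b)_2: α=-9, β=0; u≡5, v≡1 (mod 8); ε(u)ε(v)=0·0, αω(v)=-9·0, βω(u)=0·1; sum ≡ 0  ⇒  +1.
(a,b)_3: α=8, u≡1; β=0, v≡2 (mod 3); (1|3)=+1, (2|3)=-1; sign (−1)^0·+1^0·-1^8 = +1.
(a,b)_19: α=1, u≡8; β=0, v≡17 (mod 19); (8|19)=-1, (17|19)=+1; sign (−1)^0·-1^0·+1^1 = +1.
|Ram(4522, 17)| = 2, even; anisotropic at {7, 17}.

[7, 17]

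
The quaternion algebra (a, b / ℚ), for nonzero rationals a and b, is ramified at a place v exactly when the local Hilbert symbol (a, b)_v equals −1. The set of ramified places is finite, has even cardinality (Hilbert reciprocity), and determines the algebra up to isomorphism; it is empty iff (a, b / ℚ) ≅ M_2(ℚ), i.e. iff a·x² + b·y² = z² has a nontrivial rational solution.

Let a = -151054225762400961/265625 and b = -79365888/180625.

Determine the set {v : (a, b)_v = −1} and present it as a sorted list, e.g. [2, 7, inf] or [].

Mod squares: a ≡ -458337, b ≡ -703. Check v ∈ {∞, 2, 3, 5, 7, 11, 13, 17, 19, 37, 43}.
v=2: v_2(a)=0, v_2(b)=8; units ≡ 7, 1 (mod 8); ε·ε+αω+βω = 1·0+0·0+8·0 ≡ 0  ⇒  (a,b)_2 = +1.
v=7: a=7^2·(≡1), b=7^2·(≡1) mod 7; (1|7)=+1, (1|7)=+1; (−1)^{2·2·3}·(+1)^2·(+1)^2 = +1.
v=11: a=11^1·(≡3), b=11^0·(≡5) mod 11; (3|11)=+1, (5|11)=+1; (−1)^{1·0·5}·(+1)^0·(+1)^1 = +1.
v=5: a=5^-6·(≡2), b=5^-4·(≡3) mod 5; (2|5)=-1, (3|5)=-1; (−1)^{-6·-4·2}·(-1)^-4·(-1)^-6 = +1.
v=∞: -458337 < 0 and -703 < 0  ⇒  (a,b)_∞ = -1.
v=13: a=13^2·(≡3), b=13^0·(≡3) mod 13; (3|13)=+1, (3|13)=+1; (−1)^{2·0·6}·(+1)^0·(+1)^2 = +1.
v=37: a=37^4·(≡8), b=37^1·(≡19) mod 37; (8|37)=-1, (19|37)=-1; (−1)^{4·1·18}·(-1)^1·(-1)^4 = -1.
v=17: a=17^-1·(≡1), b=17^-2·(≡7) mod 17; (1|17)=+1, (7|17)=-1; (−1)^{-1·-2·8}·(+1)^-2·(-1)^-1 = -1.
v=19: a=19^3·(≡4), b=19^1·(≡5) mod 19; (4|19)=+1, (5|19)=+1; (−1)^{3·1·9}·(+1)^1·(+1)^3 = -1.
v=43: a=43^1·(≡29), b=43^0·(≡39) mod 43; (29|43)=-1, (39|43)=-1; (−1)^{1·0·21}·(-1)^0·(-1)^1 = -1.
v=3: a=3^1·(≡2), b=3^2·(≡2) mod 3; (2|3)=-1, (2|3)=-1; (−1)^{1·2·1}·(-1)^2·(-1)^1 = -1.
(-458337, -703 / ℚ) ramifies at {3, 17, 19, 37, 43, ∞}: a division algebra.

[3, 17, 19, 37, 43, inf]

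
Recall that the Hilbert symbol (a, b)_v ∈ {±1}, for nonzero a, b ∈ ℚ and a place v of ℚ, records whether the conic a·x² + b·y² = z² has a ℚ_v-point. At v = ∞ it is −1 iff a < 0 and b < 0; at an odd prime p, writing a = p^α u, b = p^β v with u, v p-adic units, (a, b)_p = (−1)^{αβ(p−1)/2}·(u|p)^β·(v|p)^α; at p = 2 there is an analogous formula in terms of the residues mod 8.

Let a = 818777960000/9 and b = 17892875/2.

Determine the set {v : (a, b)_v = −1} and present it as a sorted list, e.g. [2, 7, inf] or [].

[7, 13]

(a, b) ≡ (1001, 70) mod (ℚ^×)²; places V = {2, 3, 5, 7, 11, 13, ∞}.
(a,b)_7: α=1, u≡6; β=1, v≡6 (mod 7); (6|7)=-1, (6|7)=-1; sign (−1)^1·-1^1·-1^1 = -1.
(a,b)_3: α=-2, u≡2; β=0, v≡1 (mod 3); (2|3)=-1, (1|3)=+1; sign (−1)^0·-1^0·+1^-2 = +1.
(a,b)_∞: sgn(1001)=+, sgn(70)=+, so +1.
(a,b)_2: α=6, β=-1; u≡1, v≡3 (mod 8); ε(u)ε(v)=0·1, αω(v)=6·1, βω(u)=-1·0; sum ≡ 0  ⇒  +1.
(a,b)_5: α=4, u≡4; β=3, v≡4 (mod 5); (4|5)=+1, (4|5)=+1; sign (−1)^0·+1^3·+1^4 = +1.
(a,b)_13: α=3, u≡12; β=2, v≡8 (mod 13); (12|13)=+1, (8|13)=-1; sign (−1)^0·+1^2·-1^3 = -1.
(a,b)_11: α=3, u≡9; β=2, v≡1 (mod 11); (9|11)=+1, (1|11)=+1; sign (−1)^0·+1^2·+1^3 = +1.
|Ram(1001, 70)| = 2, even; anisotropic at {7, 13}.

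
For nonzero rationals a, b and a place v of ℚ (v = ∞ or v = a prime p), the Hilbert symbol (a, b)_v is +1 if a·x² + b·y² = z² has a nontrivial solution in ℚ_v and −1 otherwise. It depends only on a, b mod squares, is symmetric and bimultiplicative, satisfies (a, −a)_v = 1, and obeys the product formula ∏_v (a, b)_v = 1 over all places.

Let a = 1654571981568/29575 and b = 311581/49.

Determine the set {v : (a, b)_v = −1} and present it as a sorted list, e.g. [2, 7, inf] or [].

(a, b) ≡ (1035741, 589) mod (ℚ^×)²; places V = {2, 3, 5, 7, 11, 13, 19, 23, 31, 37, 43, ∞}.
(a,b)_3: α=1, u≡1; β=0, v≡1 (mod 3); (1|3)=+1, (1|3)=+1; sign (−1)^0·+1^0·+1^1 = +1.
(a,b)_7: α=-1, u≡4; β=-2, v≡4 (mod 7); (4|7)=+1, (4|7)=+1; sign (−1)^0·+1^-2·+1^-1 = +1.
(a,b)_19: α=2, u≡2; β=1, v≡14 (mod 19); (2|19)=-1, (14|19)=-1; sign (−1)^0·-1^1·-1^2 = -1.
(a,b)_11: α=2, u≡3; β=0, v≡10 (mod 11); (3|11)=+1, (10|11)=-1; sign (−1)^0·+1^0·-1^2 = +1.
(a,b)_13: α=-2, u≡2; β=0, v≡1 (mod 13); (2|13)=-1, (1|13)=+1; sign (−1)^0·-1^0·+1^-2 = +1.
(a,b)_31: α=1, u≡15; β=1, v≡9 (mod 31); (15|31)=-1, (9|31)=+1; sign (−1)^1·-1^1·+1^1 = +1.
(a,b)_43: α=1, u≡8; β=0, v≡22 (mod 43); (8|43)=-1, (22|43)=-1; sign (−1)^0·-1^0·-1^1 = -1.
(a,b)_2: α=8, β=0; u≡5, v≡5 (mod 8); ε(u)ε(v)=0·0, αω(v)=8·1, βω(u)=0·1; sum ≡ 0  ⇒  +1.
(a,b)_37: α=1, u≡12; β=0, v≡25 (mod 37); (12|37)=+1, (25|37)=+1; sign (−1)^0·+1^0·+1^1 = +1.
(a,b)_∞: sgn(1035741)=+, sgn(589)=+, so +1.
(a,b)_23: α=0, u≡7; β=2, v≡20 (mod 23); (7|23)=-1, (20|23)=-1; sign (−1)^0·-1^2·-1^0 = +1.
(a,b)_5: α=-2, u≡1; β=0, v≡4 (mod 5); (1|5)=+1, (4|5)=+1; sign (−1)^0·+1^0·+1^-2 = +1.
(1035741, 589 / ℚ) ramifies at {19, 43}: a division algebra.

[19, 43]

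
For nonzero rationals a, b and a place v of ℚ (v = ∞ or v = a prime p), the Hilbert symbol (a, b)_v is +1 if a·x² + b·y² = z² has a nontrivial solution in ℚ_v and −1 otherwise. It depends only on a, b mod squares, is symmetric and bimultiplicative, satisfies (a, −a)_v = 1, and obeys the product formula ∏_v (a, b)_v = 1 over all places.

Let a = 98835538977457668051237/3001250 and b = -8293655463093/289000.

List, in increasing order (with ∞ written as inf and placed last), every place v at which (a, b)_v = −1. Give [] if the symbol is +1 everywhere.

[2, 3, 13, 29]

Mod squares: a ≡ 26, b ≡ -9570. Check v ∈ {∞, 2, 3, 5, 7, 11, 13, 17, 29, 31}.
v=29: a=29^2·(≡12), b=29^1·(≡15) mod 29; (12|29)=-1, (15|29)=-1; (−1)^{2·1·14}·(-1)^1·(-1)^2 = -1.
v=31: a=31^4·(≡23), b=31^2·(≡7) mod 31; (23|31)=-1, (7|31)=+1; (−1)^{4·2·15}·(-1)^2·(+1)^4 = +1.
v=17: a=17^2·(≡13), b=17^-2·(≡13) mod 17; (13|17)=+1, (13|17)=+1; (−1)^{2·-2·8}·(+1)^-2·(+1)^2 = +1.
v=13: a=13^5·(≡7), b=13^2·(≡2) mod 13; (7|13)=-1, (2|13)=-1; (−1)^{5·2·6}·(-1)^2·(-1)^5 = -1.
v=11: a=11^4·(≡3), b=11^3·(≡2) mod 11; (3|11)=+1, (2|11)=-1; (−1)^{4·3·5}·(+1)^3·(-1)^4 = +1.
v=∞: 26 > 0 and -9570 < 0  ⇒  (a,b)_∞ = +1.
v=3: a=3^4·(≡2), b=3^3·(≡2) mod 3; (2|3)=-1, (2|3)=-1; (−1)^{4·3·1}·(-1)^3·(-1)^4 = -1.
v=2: v_2(a)=-1, v_2(b)=-3; units ≡ 5, 7 (mod 8); ε·ε+αω+βω = 0·1+-1·0+-3·1 ≡ 1  ⇒  (a,b)_2 = -1.
v=7: a=7^-4·(≡3), b=7^2·(≡6) mod 7; (3|7)=-1, (6|7)=-1; (−1)^{-4·2·3}·(-1)^2·(-1)^-4 = +1.
v=5: a=5^-4·(≡1), b=5^-3·(≡1) mod 5; (1|5)=+1, (1|5)=+1; (−1)^{-4·-3·2}·(+1)^-3·(+1)^-4 = +1.
(26, -9570 / ℚ) ramifies at {2, 3, 13, 29}: a division algebra.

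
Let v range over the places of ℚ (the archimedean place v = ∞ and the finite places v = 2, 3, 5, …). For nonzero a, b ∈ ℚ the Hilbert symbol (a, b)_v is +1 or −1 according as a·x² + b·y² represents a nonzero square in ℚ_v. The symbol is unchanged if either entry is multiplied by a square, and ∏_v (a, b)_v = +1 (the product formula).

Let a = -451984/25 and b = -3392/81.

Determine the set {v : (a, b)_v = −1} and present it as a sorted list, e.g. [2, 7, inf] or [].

Mod squares: a ≡ -28249, b ≡ -53. Check v ∈ {∞, 2, 3, 5, 13, 41, 53}.
v=53: a=53^1·(≡32), b=53^1·(≡28) mod 53; (32|53)=-1, (28|53)=+1; (−1)^{1·1·26}·(-1)^1·(+1)^1 = -1.
v=2: v_2(a)=4, v_2(b)=6; units ≡ 7, 3 (mod 8); ε·ε+αω+βω = 1·1+4·1+6·0 ≡ 1  ⇒  (a,b)_2 = -1.
v=13: a=13^1·(≡6), b=13^0·(≡9) mod 13; (6|13)=-1, (9|13)=+1; (−1)^{1·0·6}·(-1)^0·(+1)^1 = +1.
v=3: a=3^0·(≡2), b=3^-4·(≡1) mod 3; (2|3)=-1, (1|3)=+1; (−1)^{0·-4·1}·(-1)^-4·(+1)^0 = +1.
v=∞: -28249 < 0 and -53 < 0  ⇒  (a,b)_∞ = -1.
v=5: a=5^-2·(≡1), b=5^0·(≡3) mod 5; (1|5)=+1, (3|5)=-1; (−1)^{-2·0·2}·(+1)^0·(-1)^-2 = +1.
v=41: a=41^1·(≡33), b=41^0·(≡30) mod 41; (33|41)=+1, (30|41)=-1; (−1)^{1·0·20}·(+1)^0·(-1)^1 = -1.
Ram(-28249, -53) = {2, 41, 53, ∞}; no ℚ_2-point on the conic.

[2, 41, 53, inf]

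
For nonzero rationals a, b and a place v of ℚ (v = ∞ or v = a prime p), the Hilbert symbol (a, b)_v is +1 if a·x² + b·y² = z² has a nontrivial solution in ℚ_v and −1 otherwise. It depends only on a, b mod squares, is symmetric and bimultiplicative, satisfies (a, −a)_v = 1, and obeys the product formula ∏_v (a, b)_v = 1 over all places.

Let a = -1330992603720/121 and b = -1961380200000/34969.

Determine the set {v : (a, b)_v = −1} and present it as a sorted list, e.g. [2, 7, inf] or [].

Mod squares: a ≡ -260130, b ≡ -345. Check v ∈ {∞, 2, 3, 5, 11, 13, 17, 23, 29}.
v=17: a=17^0·(≡2), b=17^-2·(≡14) mod 17; (2|17)=+1, (14|17)=-1; (−1)^{0·-2·8}·(+1)^-2·(-1)^0 = +1.
v=2: v_2(a)=3, v_2(b)=6; units ≡ 7, 7 (mod 8); ε·ε+αω+βω = 1·1+3·0+6·0 ≡ 1  ⇒  (a,b)_2 = -1.
v=5: a=5^1·(≡1), b=5^5·(≡4) mod 5; (1|5)=+1, (4|5)=+1; (−1)^{1·5·2}·(+1)^5·(+1)^1 = +1.
v=11: a=11^-2·(≡1), b=11^-2·(≡7) mod 11; (1|11)=+1, (7|11)=-1; (−1)^{-2·-2·5}·(+1)^-2·(-1)^-2 = +1.
v=29: a=29^3·(≡5), b=29^2·(≡27) mod 29; (5|29)=+1, (27|29)=-1; (−1)^{3·2·14}·(+1)^2·(-1)^3 = -1.
v=3: a=3^3·(≡2), b=3^1·(≡2) mod 3; (2|3)=-1, (2|3)=-1; (−1)^{3·1·1}·(-1)^1·(-1)^3 = -1.
v=13: a=13^3·(≡4), b=13^2·(≡2) mod 13; (4|13)=+1, (2|13)=-1; (−1)^{3·2·6}·(+1)^2·(-1)^3 = -1.
v=23: a=23^1·(≡18), b=23^1·(≡9) mod 23; (18|23)=+1, (9|23)=+1; (−1)^{1·1·11}·(+1)^1·(+1)^1 = -1.
v=∞: -260130 < 0 and -345 < 0  ⇒  (a,b)_∞ = -1.
Ram(-260130, -345) = {2, 3, 13, 23, 29, ∞}; no ℚ_2-point on the conic.

[2, 3, 13, 23, 29, inf]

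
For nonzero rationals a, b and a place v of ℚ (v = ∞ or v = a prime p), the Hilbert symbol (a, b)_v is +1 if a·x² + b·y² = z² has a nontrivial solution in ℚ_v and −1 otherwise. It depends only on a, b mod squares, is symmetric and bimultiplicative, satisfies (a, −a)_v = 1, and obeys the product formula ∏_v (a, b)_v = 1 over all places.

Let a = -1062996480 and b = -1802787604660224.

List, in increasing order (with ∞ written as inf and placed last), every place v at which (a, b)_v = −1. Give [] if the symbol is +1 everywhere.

[13, inf]

Mod squares: a ≡ -2730, b ≡ -546. Check v ∈ {∞, 2, 3, 5, 7, 13}.
v=13: a=13^3·(≡7), b=13^5·(≡10) mod 13; (7|13)=-1, (10|13)=+1; (−1)^{3·5·6}·(-1)^5·(+1)^3 = -1.
v=3: a=3^3·(≡2), b=3^3·(≡1) mod 3; (2|3)=-1, (1|3)=+1; (−1)^{3·3·1}·(-1)^3·(+1)^3 = +1.
v=5: a=5^1·(≡4), b=5^0·(≡1) mod 5; (4|5)=+1, (1|5)=+1; (−1)^{1·0·2}·(+1)^0·(+1)^1 = +1.
v=2: v_2(a)=9, v_2(b)=19; units ≡ 3, 7 (mod 8); ε·ε+αω+βω = 1·1+9·0+19·1 ≡ 0  ⇒  (a,b)_2 = +1.
v=∞: -2730 < 0 and -546 < 0  ⇒  (a,b)_∞ = -1.
v=7: a=7^1·(≡2), b=7^3·(≡5) mod 7; (2|7)=+1, (5|7)=-1; (−1)^{1·3·3}·(+1)^3·(-1)^1 = +1.
(-2730, -546 / ℚ) ramifies at {13, ∞}: a division algebra.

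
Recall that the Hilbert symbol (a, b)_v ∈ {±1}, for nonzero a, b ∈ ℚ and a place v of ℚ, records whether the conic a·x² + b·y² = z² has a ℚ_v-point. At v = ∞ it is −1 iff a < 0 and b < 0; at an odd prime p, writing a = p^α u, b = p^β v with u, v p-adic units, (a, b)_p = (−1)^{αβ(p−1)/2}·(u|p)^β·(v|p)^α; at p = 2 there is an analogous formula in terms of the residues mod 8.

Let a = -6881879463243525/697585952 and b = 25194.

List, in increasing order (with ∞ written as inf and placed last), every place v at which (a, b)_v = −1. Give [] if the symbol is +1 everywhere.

[3, 17]

(a, b) ≡ (-1482, 25194) mod (ℚ^×)²; places V = {2, 3, 5, 7, 13, 17, 19, 23, 29, 37, ∞}.
(a,b)_3: α=3, u≡1; β=1, v≡1 (mod 3); (1|3)=+1, (1|3)=+1; sign (−1)^1·+1^1·+1^3 = -1.
(a,b)_5: α=2, u≡2; β=0, v≡4 (mod 5); (2|5)=-1, (4|5)=+1; sign (−1)^0·-1^0·+1^2 = +1.
(a,b)_19: α=3, u≡5; β=1, v≡15 (mod 19); (5|19)=+1, (15|19)=-1; sign (−1)^1·+1^1·-1^3 = +1.
(a,b)_29: α=-2, u≡15; β=0, v≡22 (mod 29); (15|29)=-1, (22|29)=+1; sign (−1)^0·-1^0·+1^-2 = +1.
(a,b)_37: α=2, u≡2; β=0, v≡34 (mod 37); (2|37)=-1, (34|37)=+1; sign (−1)^0·-1^0·+1^2 = +1.
(a,b)_7: α=-2, u≡4; β=0, v≡1 (mod 7); (4|7)=+1, (1|7)=+1; sign (−1)^0·+1^0·+1^-2 = +1.
(a,b)_∞: sgn(-1482)=−, sgn(25194)=+, so +1.
(a,b)_17: α=4, u≡3; β=1, v≡3 (mod 17); (3|17)=-1, (3|17)=-1; sign (−1)^0·-1^1·-1^4 = -1.
(a,b)_13: α=1, u≡12; β=1, v≡1 (mod 13); (12|13)=+1, (1|13)=+1; sign (−1)^0·+1^1·+1^1 = +1.
(a,b)_2: α=-5, β=1; u≡3, v≡5 (mod 8); ε(u)ε(v)=1·0, αω(v)=-5·1, βω(u)=1·1; sum ≡ 0  ⇒  +1.
(a,b)_23: α=-2, u≡6; β=0, v≡9 (mod 23); (6|23)=+1, (9|23)=+1; sign (−1)^0·+1^0·+1^-2 = +1.
|Ram(-1482, 25194)| = 2, even; anisotropic at {3, 17}.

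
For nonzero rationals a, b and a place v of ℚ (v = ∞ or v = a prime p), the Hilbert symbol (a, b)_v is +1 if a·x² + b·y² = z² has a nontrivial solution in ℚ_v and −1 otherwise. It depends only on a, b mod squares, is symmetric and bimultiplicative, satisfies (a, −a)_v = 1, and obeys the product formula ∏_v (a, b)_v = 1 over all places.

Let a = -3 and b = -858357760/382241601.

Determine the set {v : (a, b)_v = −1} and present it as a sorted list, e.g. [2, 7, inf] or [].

[2, 3, 5, inf]

(a, b) ≡ (-3, -310) mod (ℚ^×)²; places V = {2, 3, 5, 7, 13, 19, 31, ∞}.
(a,b)_2: α=0, β=15; u≡5, v≡5 (mod 8); ε(u)ε(v)=0·0, αω(v)=0·1, βω(u)=15·1; sum ≡ 1  ⇒  -1.
(a,b)_7: α=0, u≡4; β=-6, v≡6 (mod 7); (4|7)=+1, (6|7)=-1; sign (−1)^0·+1^-6·-1^0 = +1.
(a,b)_19: α=0, u≡16; β=-2, v≡8 (mod 19); (16|19)=+1, (8|19)=-1; sign (−1)^0·+1^-2·-1^0 = +1.
(a,b)_31: α=0, u≡28; β=1, v≡21 (mod 31); (28|31)=+1, (21|31)=-1; sign (−1)^0·+1^1·-1^0 = +1.
(a,b)_3: α=1, u≡2; β=-2, v≡2 (mod 3); (2|3)=-1, (2|3)=-1; sign (−1)^0·-1^-2·-1^1 = -1.
(a,b)_∞: sgn(-3)=−, sgn(-310)=−, so -1.
(a,b)_13: α=0, u≡10; β=2, v≡8 (mod 13); (10|13)=+1, (8|13)=-1; sign (−1)^0·+1^2·-1^0 = +1.
(a,b)_5: α=0, u≡2; β=1, v≡3 (mod 5); (2|5)=-1, (3|5)=-1; sign (−1)^0·-1^1·-1^0 = -1.
|Ram(-3, -310)| = 4, even; anisotropic at {2, 3, 5, ∞}.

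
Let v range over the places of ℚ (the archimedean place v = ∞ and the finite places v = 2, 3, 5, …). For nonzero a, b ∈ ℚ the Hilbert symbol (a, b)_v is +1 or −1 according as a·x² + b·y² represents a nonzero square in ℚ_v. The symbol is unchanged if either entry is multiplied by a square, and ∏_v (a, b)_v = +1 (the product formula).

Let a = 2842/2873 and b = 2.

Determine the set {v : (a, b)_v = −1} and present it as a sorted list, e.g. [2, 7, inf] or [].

Mod squares: a ≡ 986, b ≡ 2. Check v ∈ {∞, 2, 7, 13, 17, 29}.
v=29: a=29^1·(≡20), b=29^0·(≡2) mod 29; (20|29)=+1, (2|29)=-1; (−1)^{1·0·14}·(+1)^0·(-1)^1 = -1.
v=17: a=17^-1·(≡14), b=17^0·(≡2) mod 17; (14|17)=-1, (2|17)=+1; (−1)^{-1·0·8}·(-1)^0·(+1)^-1 = +1.
v=2: v_2(a)=1, v_2(b)=1; units ≡ 5, 1 (mod 8); ε·ε+αω+βω = 0·0+1·0+1·1 ≡ 1  ⇒  (a,b)_2 = -1.
v=13: a=13^-2·(≡2), b=13^0·(≡2) mod 13; (2|13)=-1, (2|13)=-1; (−1)^{-2·0·6}·(-1)^0·(-1)^-2 = +1.
v=∞: 986 > 0 and 2 > 0  ⇒  (a,b)_∞ = +1.
v=7: a=7^2·(≡3), b=7^0·(≡2) mod 7; (3|7)=-1, (2|7)=+1; (−1)^{2·0·3}·(-1)^0·(+1)^2 = +1.
(986, 2 / ℚ) ramifies at {2, 29}: a division algebra.

[2, 29]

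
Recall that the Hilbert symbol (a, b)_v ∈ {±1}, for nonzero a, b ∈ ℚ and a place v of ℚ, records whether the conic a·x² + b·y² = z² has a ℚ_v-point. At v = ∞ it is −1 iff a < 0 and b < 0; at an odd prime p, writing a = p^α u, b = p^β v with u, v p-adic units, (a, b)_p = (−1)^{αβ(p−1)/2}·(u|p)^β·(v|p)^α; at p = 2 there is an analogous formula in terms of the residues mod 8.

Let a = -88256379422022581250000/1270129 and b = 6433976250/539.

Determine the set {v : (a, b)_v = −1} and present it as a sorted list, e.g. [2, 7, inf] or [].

Mod squares: a ≡ -533, b ≡ 12581998. Check v ∈ {∞, 2, 3, 5, 7, 11, 13, 23, 29, 37, 41}.
v=5: a=5^8·(≡3), b=5^4·(≡3) mod 5; (3|5)=-1, (3|5)=-1; (−1)^{8·4·2}·(-1)^4·(-1)^8 = +1.
v=2: v_2(a)=4, v_2(b)=1; units ≡ 3, 7 (mod 8); ε·ε+αω+βω = 1·1+4·0+1·1 ≡ 0  ⇒  (a,b)_2 = +1.
v=3: a=3^4·(≡1), b=3^2·(≡1) mod 3; (1|3)=+1, (1|3)=+1; (−1)^{4·2·1}·(+1)^2·(+1)^4 = +1.
v=23: a=23^-2·(≡15), b=23^0·(≡18) mod 23; (15|23)=-1, (18|23)=+1; (−1)^{-2·0·11}·(-1)^0·(+1)^-2 = +1.
v=37: a=37^2·(≡18), b=37^1·(≡15) mod 37; (18|37)=-1, (15|37)=-1; (−1)^{2·1·18}·(-1)^1·(-1)^2 = -1.
v=29: a=29^2·(≡18), b=29^1·(≡5) mod 29; (18|29)=-1, (5|29)=+1; (−1)^{2·1·14}·(-1)^1·(+1)^2 = -1.
v=∞: -533 < 0 and 12581998 > 0  ⇒  (a,b)_∞ = +1.
v=41: a=41^3·(≡30), b=41^1·(≡24) mod 41; (30|41)=-1, (24|41)=-1; (−1)^{3·1·20}·(-1)^1·(-1)^3 = +1.
v=13: a=13^3·(≡7), b=13^1·(≡3) mod 13; (7|13)=-1, (3|13)=+1; (−1)^{3·1·6}·(-1)^1·(+1)^3 = -1.
v=11: a=11^0·(≡10), b=11^-1·(≡4) mod 11; (10|11)=-1, (4|11)=+1; (−1)^{0·-1·5}·(-1)^-1·(+1)^0 = -1.
v=7: a=7^-4·(≡3), b=7^-2·(≡4) mod 7; (3|7)=-1, (4|7)=+1; (−1)^{-4·-2·3}·(-1)^-2·(+1)^-4 = +1.
|Ram(-533, 12581998)| = 4, even; anisotropic at {11, 13, 29, 37}.

[11, 13, 29, 37]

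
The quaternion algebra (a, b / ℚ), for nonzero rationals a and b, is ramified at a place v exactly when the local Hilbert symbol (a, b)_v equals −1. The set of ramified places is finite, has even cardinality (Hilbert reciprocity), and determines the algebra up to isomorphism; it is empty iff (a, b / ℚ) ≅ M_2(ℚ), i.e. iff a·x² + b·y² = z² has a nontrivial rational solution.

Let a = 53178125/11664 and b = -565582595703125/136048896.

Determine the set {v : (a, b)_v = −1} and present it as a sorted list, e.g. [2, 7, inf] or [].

[5, 11, 13, 17]

Mod squares: a ≡ 85085, b ≡ -5. Check v ∈ {∞, 2, 3, 5, 7, 11, 13, 17}.
v=7: a=7^1·(≡3), b=7^2·(≡1) mod 7; (3|7)=-1, (1|7)=+1; (−1)^{1·2·3}·(-1)^2·(+1)^1 = +1.
v=17: a=17^1·(≡3), b=17^2·(≡5) mod 17; (3|17)=-1, (5|17)=-1; (−1)^{1·2·8}·(-1)^2·(-1)^1 = -1.
v=5: a=5^5·(≡3), b=5^9·(≡1) mod 5; (3|5)=-1, (1|5)=+1; (−1)^{5·9·2}·(-1)^9·(+1)^5 = -1.
v=3: a=3^-6·(≡2), b=3^-12·(≡1) mod 3; (2|3)=-1, (1|3)=+1; (−1)^{-6·-12·1}·(-1)^-12·(+1)^-6 = +1.
v=11: a=11^1·(≡10), b=11^2·(≡2) mod 11; (10|11)=-1, (2|11)=-1; (−1)^{1·2·5}·(-1)^2·(-1)^1 = -1.
v=13: a=13^1·(≡2), b=13^2·(≡7) mod 13; (2|13)=-1, (7|13)=-1; (−1)^{1·2·6}·(-1)^2·(-1)^1 = -1.
v=∞: 85085 > 0 and -5 < 0  ⇒  (a,b)_∞ = +1.
v=2: v_2(a)=-4, v_2(b)=-8; units ≡ 5, 3 (mod 8); ε·ε+αω+βω = 0·1+-4·1+-8·1 ≡ 0  ⇒  (a,b)_2 = +1.
Ram(85085, -5) = {5, 11, 13, 17}; no ℚ_5-point on the conic.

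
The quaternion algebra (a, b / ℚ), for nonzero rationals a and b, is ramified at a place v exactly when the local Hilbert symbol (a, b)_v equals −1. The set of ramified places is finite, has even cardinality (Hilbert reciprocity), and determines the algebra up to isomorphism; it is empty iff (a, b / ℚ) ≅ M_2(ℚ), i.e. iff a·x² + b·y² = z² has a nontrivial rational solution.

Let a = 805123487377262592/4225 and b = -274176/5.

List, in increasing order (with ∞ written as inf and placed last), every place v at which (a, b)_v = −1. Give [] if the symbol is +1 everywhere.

[2, 5]

Mod squares: a ≡ 2, b ≡ -595. Check v ∈ {∞, 2, 3, 5, 7, 11, 13, 17}.
v=13: a=13^-2·(≡7), b=13^0·(≡4) mod 13; (7|13)=-1, (4|13)=+1; (−1)^{-2·0·6}·(-1)^0·(+1)^-2 = +1.
v=11: a=11^4·(≡10), b=11^0·(≡2) mod 11; (10|11)=-1, (2|11)=-1; (−1)^{4·0·5}·(-1)^0·(-1)^4 = +1.
v=3: a=3^8·(≡2), b=3^2·(≡2) mod 3; (2|3)=-1, (2|3)=-1; (−1)^{8·2·1}·(-1)^2·(-1)^8 = +1.
v=7: a=7^2·(≡4), b=7^1·(≡5) mod 7; (4|7)=+1, (5|7)=-1; (−1)^{2·1·3}·(+1)^1·(-1)^2 = +1.
v=2: v_2(a)=11, v_2(b)=8; units ≡ 1, 5 (mod 8); ε·ε+αω+βω = 0·0+11·1+8·0 ≡ 1  ⇒  (a,b)_2 = -1.
v=∞: 2 > 0 and -595 < 0  ⇒  (a,b)_∞ = +1.
v=17: a=17^4·(≡9), b=17^1·(≡1) mod 17; (9|17)=+1, (1|17)=+1; (−1)^{4·1·8}·(+1)^1·(+1)^4 = +1.
v=5: a=5^-2·(≡3), b=5^-1·(≡4) mod 5; (3|5)=-1, (4|5)=+1; (−1)^{-2·-1·2}·(-1)^-1·(+1)^-2 = -1.
Ram(2, -595) = {2, 5}; no ℚ_2-point on the conic.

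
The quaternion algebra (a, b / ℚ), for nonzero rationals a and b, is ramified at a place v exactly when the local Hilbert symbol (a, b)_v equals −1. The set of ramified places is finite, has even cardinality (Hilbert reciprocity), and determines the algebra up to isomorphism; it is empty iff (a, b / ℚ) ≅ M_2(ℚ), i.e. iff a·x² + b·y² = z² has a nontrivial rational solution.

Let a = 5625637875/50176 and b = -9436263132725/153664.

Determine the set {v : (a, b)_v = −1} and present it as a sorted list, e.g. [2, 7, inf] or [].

Mod squares: a ≡ 715, b ≡ -221. Check v ∈ {∞, 2, 3, 5, 7, 11, 13, 17}.
v=11: a=11^3·(≡8), b=11^2·(≡7) mod 11; (8|11)=-1, (7|11)=-1; (−1)^{3·2·5}·(-1)^2·(-1)^3 = -1.
v=5: a=5^3·(≡3), b=5^2·(≡4) mod 5; (3|5)=-1, (4|5)=+1; (−1)^{3·2·2}·(-1)^2·(+1)^3 = +1.
v=3: a=3^2·(≡1), b=3^0·(≡1) mod 3; (1|3)=+1, (1|3)=+1; (−1)^{2·0·1}·(+1)^0·(+1)^2 = +1.
v=13: a=13^1·(≡3), b=13^3·(≡10) mod 13; (3|13)=+1, (10|13)=+1; (−1)^{1·3·6}·(+1)^3·(+1)^1 = +1.
v=17: a=17^2·(≡16), b=17^5·(≡4) mod 17; (16|17)=+1, (4|17)=+1; (−1)^{2·5·8}·(+1)^5·(+1)^2 = +1.
v=2: v_2(a)=-10, v_2(b)=-6; units ≡ 3, 3 (mod 8); ε·ε+αω+βω = 1·1+-10·1+-6·1 ≡ 1  ⇒  (a,b)_2 = -1.
v=7: a=7^-2·(≡2), b=7^-4·(≡5) mod 7; (2|7)=+1, (5|7)=-1; (−1)^{-2·-4·3}·(+1)^-4·(-1)^-2 = +1.
v=∞: 715 > 0 and -221 < 0  ⇒  (a,b)_∞ = +1.
Ram(715, -221) = {2, 11}; no ℚ_2-point on the conic.

[2, 11]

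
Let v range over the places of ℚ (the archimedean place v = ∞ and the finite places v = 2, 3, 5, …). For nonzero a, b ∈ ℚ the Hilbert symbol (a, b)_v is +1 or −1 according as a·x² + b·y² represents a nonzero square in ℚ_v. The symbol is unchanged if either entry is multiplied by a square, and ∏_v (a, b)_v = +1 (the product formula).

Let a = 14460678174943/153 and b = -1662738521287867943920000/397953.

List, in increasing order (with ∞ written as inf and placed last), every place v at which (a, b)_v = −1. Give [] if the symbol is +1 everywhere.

(a, b) ≡ (119, -646646) mod (ℚ^×)²; places V = {2, 3, 5, 7, 11, 13, 17, 19, 23, ∞}.
(a,b)_19: α=2, u≡11; β=3, v≡3 (mod 19); (11|19)=+1, (3|19)=-1; sign (−1)^0·+1^3·-1^2 = +1.
(a,b)_17: α=-1, u≡11; β=-3, v≡8 (mod 17); (11|17)=-1, (8|17)=+1; sign (−1)^0·-1^-3·+1^-1 = -1.
(a,b)_∞: sgn(119)=+, sgn(-646646)=−, so +1.
(a,b)_11: α=2, u≡1; β=3, v≡3 (mod 11); (1|11)=+1, (3|11)=+1; sign (−1)^0·+1^3·+1^2 = +1.
(a,b)_3: α=-2, u≡2; β=-4, v≡1 (mod 3); (2|3)=-1, (1|3)=+1; sign (−1)^0·-1^-4·+1^-2 = +1.
(a,b)_7: α=1, u≡5; β=1, v≡1 (mod 7); (5|7)=-1, (1|7)=+1; sign (−1)^1·-1^1·+1^1 = +1.
(a,b)_2: α=0, β=7; u≡7, v≡5 (mod 8); ε(u)ε(v)=1·0, αω(v)=0·1, βω(u)=7·0; sum ≡ 0  ⇒  +1.
(a,b)_23: α=4, u≡18; β=6, v≡22 (mod 23); (18|23)=+1, (22|23)=-1; sign (−1)^0·+1^6·-1^4 = +1.
(a,b)_5: α=0, u≡1; β=4, v≡1 (mod 5); (1|5)=+1, (1|5)=+1; sign (−1)^0·+1^4·+1^0 = +1.
(a,b)_13: α=2, u≡6; β=3, v≡4 (mod 13); (6|13)=-1, (4|13)=+1; sign (−1)^0·-1^3·+1^2 = -1.
|Ram(119, -646646)| = 2, even; anisotropic at {13, 17}.

[13, 17]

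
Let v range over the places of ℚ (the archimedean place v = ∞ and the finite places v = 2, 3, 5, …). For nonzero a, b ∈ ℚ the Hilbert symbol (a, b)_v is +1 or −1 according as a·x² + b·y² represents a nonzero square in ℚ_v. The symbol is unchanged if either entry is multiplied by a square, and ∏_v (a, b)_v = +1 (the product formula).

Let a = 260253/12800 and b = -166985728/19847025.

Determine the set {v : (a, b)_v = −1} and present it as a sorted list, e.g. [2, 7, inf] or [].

[2, 3]

(a, b) ≡ (714, -13) mod (ℚ^×)²; places V = {2, 3, 5, 7, 11, 13, 17, ∞}.
(a,b)_7: α=1, u≡4; β=2, v≡4 (mod 7); (4|7)=+1, (4|7)=+1; sign (−1)^0·+1^2·+1^1 = +1.
(a,b)_11: α=0, u≡10; β=-2, v≡9 (mod 11); (10|11)=-1, (9|11)=+1; sign (−1)^0·-1^-2·+1^0 = +1.
(a,b)_5: α=-2, u≡4; β=-2, v≡2 (mod 5); (4|5)=+1, (2|5)=-1; sign (−1)^0·+1^-2·-1^-2 = +1.
(a,b)_17: α=1, u≡8; β=0, v≡2 (mod 17); (8|17)=+1, (2|17)=+1; sign (−1)^0·+1^0·+1^1 = +1.
(a,b)_3: α=7, u≡1; β=-8, v≡2 (mod 3); (1|3)=+1, (2|3)=-1; sign (−1)^0·+1^-8·-1^7 = -1.
(a,b)_13: α=0, u≡4; β=1, v≡12 (mod 13); (4|13)=+1, (12|13)=+1; sign (−1)^0·+1^1·+1^0 = +1.
(a,b)_∞: sgn(714)=+, sgn(-13)=−, so +1.
(a,b)_2: α=-9, β=18; u≡5, v≡3 (mod 8); ε(u)ε(v)=0·1, αω(v)=-9·1, βω(u)=18·1; sum ≡ 1  ⇒  -1.
Ram(714, -13) = {2, 3}; no ℚ_2-point on the conic.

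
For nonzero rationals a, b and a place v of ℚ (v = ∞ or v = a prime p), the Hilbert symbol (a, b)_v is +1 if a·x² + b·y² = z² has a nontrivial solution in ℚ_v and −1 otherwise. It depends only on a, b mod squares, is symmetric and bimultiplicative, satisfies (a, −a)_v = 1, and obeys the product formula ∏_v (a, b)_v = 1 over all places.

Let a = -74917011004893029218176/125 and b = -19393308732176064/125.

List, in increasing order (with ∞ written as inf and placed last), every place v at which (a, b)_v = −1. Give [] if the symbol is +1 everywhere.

Mod squares: a ≡ -848470, b ≡ -3655. Check v ∈ {∞, 2, 3, 5, 7, 17, 23, 31, 43}.
v=17: a=17^1·(≡1), b=17^1·(≡7) mod 17; (1|17)=+1, (7|17)=-1; (−1)^{1·1·8}·(+1)^1·(-1)^1 = -1.
v=7: a=7^3·(≡4), b=7^2·(≡6) mod 7; (4|7)=+1, (6|7)=-1; (−1)^{3·2·3}·(+1)^2·(-1)^3 = -1.
v=5: a=5^-3·(≡4), b=5^-3·(≡1) mod 5; (4|5)=+1, (1|5)=+1; (−1)^{-3·-3·2}·(+1)^-3·(+1)^-3 = +1.
v=2: v_2(a)=7, v_2(b)=6; units ≡ 5, 1 (mod 8); ε·ε+αω+βω = 0·0+7·0+6·1 ≡ 0  ⇒  (a,b)_2 = +1.
v=23: a=23^3·(≡18), b=23^2·(≡13) mod 23; (18|23)=+1, (13|23)=+1; (−1)^{3·2·11}·(+1)^2·(+1)^3 = +1.
v=43: a=43^4·(≡4), b=43^3·(≡16) mod 43; (4|43)=+1, (16|43)=+1; (−1)^{4·3·21}·(+1)^3·(+1)^4 = +1.
v=3: a=3^4·(≡2), b=3^2·(≡2) mod 3; (2|3)=-1, (2|3)=-1; (−1)^{4·2·1}·(-1)^2·(-1)^4 = +1.
v=31: a=31^3·(≡30), b=31^2·(≡26) mod 31; (30|31)=-1, (26|31)=-1; (−1)^{3·2·15}·(-1)^2·(-1)^3 = -1.
v=∞: -848470 < 0 and -3655 < 0  ⇒  (a,b)_∞ = -1.
|Ram(-848470, -3655)| = 4, even; anisotropic at {7, 17, 31, ∞}.

[7, 17, 31, inf]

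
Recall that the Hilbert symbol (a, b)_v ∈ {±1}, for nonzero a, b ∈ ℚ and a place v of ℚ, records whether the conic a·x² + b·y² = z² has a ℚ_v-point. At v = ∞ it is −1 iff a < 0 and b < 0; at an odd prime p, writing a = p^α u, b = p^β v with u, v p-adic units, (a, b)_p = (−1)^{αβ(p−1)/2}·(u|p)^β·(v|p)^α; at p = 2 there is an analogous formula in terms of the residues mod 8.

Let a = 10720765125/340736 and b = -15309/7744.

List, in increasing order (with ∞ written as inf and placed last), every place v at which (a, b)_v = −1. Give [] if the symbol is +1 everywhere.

Mod squares: a ≡ 55, b ≡ -21. Check v ∈ {∞, 2, 3, 5, 7, 11}.
v=∞: 55 > 0 and -21 < 0  ⇒  (a,b)_∞ = +1.
v=11: a=11^-3·(≡5), b=11^-2·(≡4) mod 11; (5|11)=+1, (4|11)=+1; (−1)^{-3·-2·5}·(+1)^-2·(+1)^-3 = +1.
v=5: a=5^3·(≡1), b=5^0·(≡4) mod 5; (1|5)=+1, (4|5)=+1; (−1)^{3·0·2}·(+1)^0·(+1)^3 = +1.
v=2: v_2(a)=-8, v_2(b)=-6; units ≡ 7, 3 (mod 8); ε·ε+αω+βω = 1·1+-8·1+-6·0 ≡ 1  ⇒  (a,b)_2 = -1.
v=7: a=7^6·(≡5), b=7^1·(≡2) mod 7; (5|7)=-1, (2|7)=+1; (−1)^{6·1·3}·(-1)^1·(+1)^6 = -1.
v=3: a=3^6·(≡1), b=3^7·(≡2) mod 3; (1|3)=+1, (2|3)=-1; (−1)^{6·7·1}·(+1)^7·(-1)^6 = +1.
(55, -21 / ℚ) ramifies at {2, 7}: a division algebra.

[2, 7]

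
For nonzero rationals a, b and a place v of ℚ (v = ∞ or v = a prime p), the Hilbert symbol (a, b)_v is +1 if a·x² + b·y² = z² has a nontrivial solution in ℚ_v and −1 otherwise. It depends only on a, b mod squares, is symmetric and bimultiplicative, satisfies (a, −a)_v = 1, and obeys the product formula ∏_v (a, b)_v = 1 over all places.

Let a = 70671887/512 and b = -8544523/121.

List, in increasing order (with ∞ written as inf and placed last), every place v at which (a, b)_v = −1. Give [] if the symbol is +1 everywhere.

[2, 11, 17, 23]

(a, b) ≡ (286, -5083) mod (ℚ^×)²; places V = {2, 11, 13, 17, 19, 23, 37, 41, ∞}.
(a,b)_41: α=0, u≡36; β=2, v≡20 (mod 41); (36|41)=+1, (20|41)=+1; sign (−1)^0·+1^2·+1^0 = +1.
(a,b)_37: α=2, u≡11; β=0, v≡22 (mod 37); (11|37)=+1, (22|37)=-1; sign (−1)^0·+1^0·-1^2 = +1.
(a,b)_2: α=-9, β=0; u≡7, v≡5 (mod 8); ε(u)ε(v)=1·0, αω(v)=-9·1, βω(u)=0·0; sum ≡ 1  ⇒  -1.
(a,b)_∞: sgn(286)=+, sgn(-5083)=−, so +1.
(a,b)_13: α=1, u≡10; β=1, v≡12 (mod 13); (10|13)=+1, (12|13)=+1; sign (−1)^0·+1^1·+1^1 = +1.
(a,b)_11: α=1, u≡4; β=-2, v≡2 (mod 11); (4|11)=+1, (2|11)=-1; sign (−1)^0·+1^-2·-1^1 = -1.
(a,b)_17: α=0, u≡7; β=1, v≡10 (mod 17); (7|17)=-1, (10|17)=-1; sign (−1)^0·-1^1·-1^0 = -1.
(a,b)_19: α=2, u≡9; β=0, v≡17 (mod 19); (9|19)=+1, (17|19)=+1; sign (−1)^0·+1^0·+1^2 = +1.
(a,b)_23: α=0, u≡22; β=1, v≡3 (mod 23); (22|23)=-1, (3|23)=+1; sign (−1)^0·-1^1·+1^0 = -1.
(286, -5083 / ℚ) ramifies at {2, 11, 17, 23}: a division algebra.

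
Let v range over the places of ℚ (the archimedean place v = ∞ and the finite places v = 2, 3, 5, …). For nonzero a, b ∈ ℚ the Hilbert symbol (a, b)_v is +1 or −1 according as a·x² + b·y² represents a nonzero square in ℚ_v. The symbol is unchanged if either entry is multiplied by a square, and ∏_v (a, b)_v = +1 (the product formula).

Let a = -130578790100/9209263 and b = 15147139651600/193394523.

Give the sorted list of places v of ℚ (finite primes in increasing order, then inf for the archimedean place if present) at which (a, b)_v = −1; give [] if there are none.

(a, b) ≡ (-30107, 374187) mod (ℚ^×)²; places V = {2, 3, 5, 7, 11, 17, 19, 23, 29, 31, 37, ∞}.
(a,b)_31: α=-2, u≡4; β=-2, v≡3 (mod 31); (4|31)=+1, (3|31)=-1; sign (−1)^0·+1^-2·-1^-2 = +1.
(a,b)_2: α=2, β=4; u≡5, v≡3 (mod 8); ε(u)ε(v)=0·1, αω(v)=2·1, βω(u)=4·1; sum ≡ 0  ⇒  +1.
(a,b)_7: α=-1, u≡4; β=-2, v≡4 (mod 7); (4|7)=+1, (4|7)=+1; sign (−1)^0·+1^-2·+1^-1 = +1.
(a,b)_17: α=1, u≡7; β=1, v≡1 (mod 17); (7|17)=-1, (1|17)=+1; sign (−1)^0·-1^1·+1^1 = -1.
(a,b)_37: α=-2, u≡1; β=-2, v≡35 (mod 37); (1|37)=+1, (35|37)=-1; sign (−1)^0·+1^-2·-1^-2 = +1.
(a,b)_3: α=0, u≡1; β=-1, v≡1 (mod 3); (1|3)=+1, (1|3)=+1; sign (−1)^0·+1^-1·+1^0 = +1.
(a,b)_5: α=2, u≡2; β=2, v≡3 (mod 5); (2|5)=-1, (3|5)=-1; sign (−1)^0·-1^2·-1^2 = +1.
(a,b)_∞: sgn(-30107)=−, sgn(374187)=+, so +1.
(a,b)_23: α=1, u≡4; β=1, v≡2 (mod 23); (4|23)=+1, (2|23)=+1; sign (−1)^1·+1^1·+1^1 = -1.
(a,b)_29: α=2, u≡7; β=3, v≡18 (mod 29); (7|29)=+1, (18|29)=-1; sign (−1)^0·+1^3·-1^2 = +1.
(a,b)_19: α=2, u≡15; β=2, v≡4 (mod 19); (15|19)=-1, (4|19)=+1; sign (−1)^0·-1^2·+1^2 = +1.
(a,b)_11: α=1, u≡2; β=1, v≡1 (mod 11); (2|11)=-1, (1|11)=+1; sign (−1)^1·-1^1·+1^1 = +1.
|Ram(-30107, 374187)| = 2, even; anisotropic at {17, 23}.

[17, 23]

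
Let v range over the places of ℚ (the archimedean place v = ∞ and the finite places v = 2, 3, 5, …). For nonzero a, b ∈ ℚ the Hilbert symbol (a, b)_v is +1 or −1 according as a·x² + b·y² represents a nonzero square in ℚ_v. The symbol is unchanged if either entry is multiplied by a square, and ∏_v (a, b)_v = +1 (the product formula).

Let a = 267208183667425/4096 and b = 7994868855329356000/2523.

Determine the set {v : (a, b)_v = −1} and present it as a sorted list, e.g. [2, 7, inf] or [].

Mod squares: a ≡ 2737, b ≡ 53130. Check v ∈ {∞, 2, 3, 5, 7, 11, 13, 17, 19, 23, 29}.
v=3: a=3^0·(≡1), b=3^-1·(≡1) mod 3; (1|3)=+1, (1|3)=+1; (−1)^{0·-1·1}·(+1)^-1·(+1)^0 = +1.
v=17: a=17^1·(≡4), b=17^2·(≡7) mod 17; (4|17)=+1, (7|17)=-1; (−1)^{1·2·8}·(+1)^2·(-1)^1 = -1.
v=29: a=29^0·(≡3), b=29^-2·(≡2) mod 29; (3|29)=-1, (2|29)=-1; (−1)^{0·-2·14}·(-1)^-2·(-1)^0 = +1.
v=19: a=19^2·(≡16), b=19^2·(≡11) mod 19; (16|19)=+1, (11|19)=+1; (−1)^{2·2·9}·(+1)^2·(+1)^2 = +1.
v=∞: 2737 > 0 and 53130 > 0  ⇒  (a,b)_∞ = +1.
v=13: a=13^2·(≡2), b=13^2·(≡1) mod 13; (2|13)=-1, (1|13)=+1; (−1)^{2·2·6}·(-1)^2·(+1)^2 = +1.
v=7: a=7^1·(≡5), b=7^1·(≡1) mod 7; (5|7)=-1, (1|7)=+1; (−1)^{1·1·3}·(-1)^1·(+1)^1 = +1.
v=2: v_2(a)=-12, v_2(b)=5; units ≡ 1, 5 (mod 8); ε·ε+αω+βω = 0·0+-12·1+5·0 ≡ 0  ⇒  (a,b)_2 = +1.
v=23: a=23^3·(≡13), b=23^3·(≡21) mod 23; (13|23)=+1, (21|23)=-1; (−1)^{3·3·11}·(+1)^3·(-1)^3 = +1.
v=5: a=5^2·(≡2), b=5^3·(≡1) mod 5; (2|5)=-1, (1|5)=+1; (−1)^{2·3·2}·(-1)^3·(+1)^2 = -1.
v=11: a=11^2·(≡1), b=11^3·(≡3) mod 11; (1|11)=+1, (3|11)=+1; (−1)^{2·3·5}·(+1)^3·(+1)^2 = +1.
(2737, 53130 / ℚ) ramifies at {5, 17}: a division algebra.

[5, 17]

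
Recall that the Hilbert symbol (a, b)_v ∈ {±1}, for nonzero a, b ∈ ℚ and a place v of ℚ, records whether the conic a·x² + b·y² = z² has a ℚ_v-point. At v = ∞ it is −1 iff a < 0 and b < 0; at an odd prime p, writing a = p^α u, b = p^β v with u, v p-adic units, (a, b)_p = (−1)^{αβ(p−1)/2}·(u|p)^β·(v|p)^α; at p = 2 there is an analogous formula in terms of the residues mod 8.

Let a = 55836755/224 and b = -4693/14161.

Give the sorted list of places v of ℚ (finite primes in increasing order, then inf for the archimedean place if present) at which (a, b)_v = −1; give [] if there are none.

[2, 5, 13, 23]

(a, b) ≡ (27370, -13) mod (ℚ^×)²; places V = {2, 5, 7, 13, 17, 19, 23, ∞}.
(a,b)_∞: sgn(27370)=+, sgn(-13)=−, so +1.
(a,b)_7: α=-1, u≡4; β=-2, v≡2 (mod 7); (4|7)=+1, (2|7)=+1; sign (−1)^0·+1^-2·+1^-1 = +1.
(a,b)_5: α=1, u≡4; β=0, v≡2 (mod 5); (4|5)=+1, (2|5)=-1; sign (−1)^0·+1^0·-1^1 = -1.
(a,b)_13: α=4, u≡6; β=1, v≡4 (mod 13); (6|13)=-1, (4|13)=+1; sign (−1)^0·-1^1·+1^4 = -1.
(a,b)_19: α=0, u≡2; β=2, v≡1 (mod 19); (2|19)=-1, (1|19)=+1; sign (−1)^0·-1^2·+1^0 = +1.
(a,b)_17: α=1, u≡10; β=-2, v≡9 (mod 17); (10|17)=-1, (9|17)=+1; sign (−1)^0·-1^-2·+1^1 = +1.
(a,b)_23: α=1, u≡21; β=0, v≡10 (mod 23); (21|23)=-1, (10|23)=-1; sign (−1)^0·-1^0·-1^1 = -1.
(a,b)_2: α=-5, β=0; u≡5, v≡3 (mod 8); ε(u)ε(v)=0·1, αω(v)=-5·1, βω(u)=0·1; sum ≡ 1  ⇒  -1.
Ram(27370, -13) = {2, 5, 13, 23}; no ℚ_2-point on the conic.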